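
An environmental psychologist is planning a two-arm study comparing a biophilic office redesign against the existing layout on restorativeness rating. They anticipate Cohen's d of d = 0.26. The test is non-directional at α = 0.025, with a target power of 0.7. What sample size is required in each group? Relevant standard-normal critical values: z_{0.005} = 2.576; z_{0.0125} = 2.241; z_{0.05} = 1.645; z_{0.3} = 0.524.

For two independent groups with equal n: n = 2·((z_{α/2} + z_β) / d)².
z_{α/2} + z_β = 2.241 + 0.524 = 2.765.
n = 2 × (2.765 / 0.26)² = 2 × 10.635² = 2 × 113.10 = 226.2.
Round up to the next whole participant.

n = 227 per group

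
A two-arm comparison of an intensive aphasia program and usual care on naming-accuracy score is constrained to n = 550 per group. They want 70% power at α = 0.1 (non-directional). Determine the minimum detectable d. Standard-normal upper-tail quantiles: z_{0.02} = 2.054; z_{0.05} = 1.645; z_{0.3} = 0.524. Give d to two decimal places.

For two independent groups of n = 550 each: d_min = (z_{α/2} + z_β)·√(2/n).
z-sum = 1.645 + 0.524 = 2.169.
d_min = 2.169 × √(2/550) = 2.169 × 0.0603 = 0.131.

d_min ≈ 0.13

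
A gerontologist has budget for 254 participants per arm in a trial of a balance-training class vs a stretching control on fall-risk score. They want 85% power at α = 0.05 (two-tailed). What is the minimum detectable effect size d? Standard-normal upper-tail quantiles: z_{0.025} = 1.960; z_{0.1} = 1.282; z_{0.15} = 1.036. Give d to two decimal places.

For two independent groups of n = 254 each: d_min = (z_{α/2} + z_β)·√(2/n).
z-sum = 1.960 + 1.036 = 2.996.
d_min = 2.996 × √(2/254) = 2.996 × 0.0887 = 0.266.

d_min ≈ 0.27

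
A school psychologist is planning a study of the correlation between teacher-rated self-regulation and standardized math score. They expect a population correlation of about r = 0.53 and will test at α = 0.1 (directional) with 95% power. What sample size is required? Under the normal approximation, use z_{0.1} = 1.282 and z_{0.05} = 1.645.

Fisher's z: C = ½·ln((1+r)/(1−r)) = ½·ln(3.2553) = 0.5901.
n = ((z_{α} + z_β)/C)² + 3.
(1.282 + 1.645) / 0.5901 = 2.927 / 0.5901 = 4.960.
n = 4.960² + 3 = 24.60 + 3 = 27.6.
Round up.

n = 28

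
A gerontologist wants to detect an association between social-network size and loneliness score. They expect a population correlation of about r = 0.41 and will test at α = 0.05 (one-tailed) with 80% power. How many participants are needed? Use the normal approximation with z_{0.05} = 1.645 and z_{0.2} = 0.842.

n = 36

Fisher's z: C = ½·ln((1+r)/(1−r)) = ½·ln(2.3898) = 0.4356.
n = ((z_{α} + z_β)/C)² + 3.
(1.645 + 0.842) / 0.4356 = 2.487 / 0.4356 = 5.709.
n = 5.709² + 3 = 32.60 + 3 = 35.6.
Round up.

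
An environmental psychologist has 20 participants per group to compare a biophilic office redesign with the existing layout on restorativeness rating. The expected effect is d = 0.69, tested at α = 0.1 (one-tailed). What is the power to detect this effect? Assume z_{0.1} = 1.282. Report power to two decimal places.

For two equal groups, power = Φ(d·√(n/2) − z_{α}).
d·√(n/2) = 0.69 × √(20/2) = 0.69 × 3.162 = 2.182.
z_β = 2.182 − 1.282 = 0.900.
Power = Φ(0.900) = 0.816.

power ≈ 0.82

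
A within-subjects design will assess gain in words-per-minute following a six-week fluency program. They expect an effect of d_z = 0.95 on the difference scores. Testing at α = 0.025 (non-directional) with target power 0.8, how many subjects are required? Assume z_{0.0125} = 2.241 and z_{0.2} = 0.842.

n = 11 pairs

For a paired (one-sample on differences) test: n = ((z_{α/2} + z_β) / d)².
z_{α/2} + z_β = 2.241 + 0.842 = 3.083.
n = (3.083 / 0.95)² = 3.245² = 10.53.
Round up.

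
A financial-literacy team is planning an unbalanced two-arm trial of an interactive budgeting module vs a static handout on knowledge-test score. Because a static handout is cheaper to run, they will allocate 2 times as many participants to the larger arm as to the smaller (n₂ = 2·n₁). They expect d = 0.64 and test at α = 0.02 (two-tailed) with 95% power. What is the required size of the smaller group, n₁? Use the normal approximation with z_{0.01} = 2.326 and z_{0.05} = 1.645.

n₁ = 58

With allocation ratio k = n₂/n₁ = 2, Var(x̄₁−x̄₂) = σ²(1/n₁ + 1/(k·n₁)) = σ²·(k+1)/(k·n₁).
So n₁ = (1 + 1/k)·((z_{α/2} + z_β)/d)² = 1.500 × (3.971/0.64)².
n₁ = 1.500 × 38.50 = 57.7.
Round up: n₁ = 58, giving n₂ = 2 × 58 = 116.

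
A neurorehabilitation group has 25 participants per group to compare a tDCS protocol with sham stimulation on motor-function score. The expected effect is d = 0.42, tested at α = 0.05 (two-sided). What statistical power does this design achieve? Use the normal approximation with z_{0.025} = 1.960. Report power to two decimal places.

power ≈ 0.32

For two equal groups, power = Φ(d·√(n/2) − z_{α/2}).
d·√(n/2) = 0.42 × √(25/2) = 0.42 × 3.536 = 1.485.
z_β = 1.485 − 1.960 = -0.475.
Power = Φ(-0.475) = 0.317.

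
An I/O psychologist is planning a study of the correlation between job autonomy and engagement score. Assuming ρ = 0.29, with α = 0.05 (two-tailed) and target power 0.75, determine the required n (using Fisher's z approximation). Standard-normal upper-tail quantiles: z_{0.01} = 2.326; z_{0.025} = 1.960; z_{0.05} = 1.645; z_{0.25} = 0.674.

Fisher's z: C = ½·ln((1+r)/(1−r)) = ½·ln(1.8169) = 0.2986.
n = ((z_{α/2} + z_β)/C)² + 3.
(1.960 + 0.674) / 0.2986 = 2.634 / 0.2986 = 8.821.
n = 8.821² + 3 = 77.81 + 3 = 80.8.
Round up.

n = 81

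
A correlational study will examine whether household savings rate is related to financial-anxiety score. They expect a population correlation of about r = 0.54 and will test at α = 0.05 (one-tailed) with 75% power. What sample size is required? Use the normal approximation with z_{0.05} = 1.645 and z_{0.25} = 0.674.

Fisher's z: C = ½·ln((1+r)/(1−r)) = ½·ln(3.3478) = 0.6042.
n = ((z_{α} + z_β)/C)² + 3.
(1.645 + 0.674) / 0.6042 = 2.319 / 0.6042 = 3.838.
n = 3.838² + 3 = 14.73 + 3 = 17.7.
Round up.

n = 18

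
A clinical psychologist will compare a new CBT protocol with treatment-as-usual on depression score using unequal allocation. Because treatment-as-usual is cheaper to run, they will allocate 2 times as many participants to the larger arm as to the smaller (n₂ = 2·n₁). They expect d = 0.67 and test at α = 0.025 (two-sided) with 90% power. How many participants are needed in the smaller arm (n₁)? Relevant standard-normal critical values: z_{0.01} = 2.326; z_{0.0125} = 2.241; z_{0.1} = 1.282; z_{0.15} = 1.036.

With allocation ratio k = n₂/n₁ = 2, Var(x̄₁−x̄₂) = σ²(1/n₁ + 1/(k·n₁)) = σ²·(k+1)/(k·n₁).
So n₁ = (1 + 1/k)·((z_{α/2} + z_β)/d)² = 1.500 × (3.523/0.67)².
n₁ = 1.500 × 27.65 = 41.5.
Round up: n₁ = 42, giving n₂ = 2 × 42 = 84.

n₁ = 42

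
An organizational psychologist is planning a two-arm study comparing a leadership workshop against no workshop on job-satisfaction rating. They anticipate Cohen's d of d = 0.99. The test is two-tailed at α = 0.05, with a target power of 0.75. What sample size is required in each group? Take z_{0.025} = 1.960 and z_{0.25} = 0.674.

For two independent groups with equal n: n = 2·((z_{α/2} + z_β) / d)².
z_{α/2} + z_β = 1.960 + 0.674 = 2.634.
n = 2 × (2.634 / 0.99)² = 2 × 2.661² = 2 × 7.08 = 14.2.
Round up to the next whole participant.

n = 15 per group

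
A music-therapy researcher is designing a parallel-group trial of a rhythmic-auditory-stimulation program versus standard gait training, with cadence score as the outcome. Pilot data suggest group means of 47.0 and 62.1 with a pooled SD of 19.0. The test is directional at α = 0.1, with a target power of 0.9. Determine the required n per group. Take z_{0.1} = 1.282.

Cohen's d = |M₁ − M₂| / SD_pooled = |47.0 − 62.1| / 19.0 = 15.1 / 19.0 = 0.795.
For two independent groups with equal n: n = 2·((z_{α} + z_β) / d)².
z_{α} + z_β = 1.282 + 1.282 = 2.564.
n = 2 × (2.564 / 0.795)² = 2 × 3.225² = 2 × 10.40 = 20.8.
Round up to the next whole participant.

n = 21 per group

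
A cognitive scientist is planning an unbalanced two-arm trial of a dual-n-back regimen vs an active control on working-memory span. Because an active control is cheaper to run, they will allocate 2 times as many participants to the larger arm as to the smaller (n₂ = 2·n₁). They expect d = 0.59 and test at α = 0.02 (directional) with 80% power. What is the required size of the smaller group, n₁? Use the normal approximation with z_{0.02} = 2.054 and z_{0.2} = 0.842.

With allocation ratio k = n₂/n₁ = 2, Var(x̄₁−x̄₂) = σ²(1/n₁ + 1/(k·n₁)) = σ²·(k+1)/(k·n₁).
So n₁ = (1 + 1/k)·((z_{α} + z_β)/d)² = 1.500 × (2.896/0.59)².
n₁ = 1.500 × 24.09 = 36.1.
Round up: n₁ = 37, giving n₂ = 2 × 37 = 74.

n₁ = 37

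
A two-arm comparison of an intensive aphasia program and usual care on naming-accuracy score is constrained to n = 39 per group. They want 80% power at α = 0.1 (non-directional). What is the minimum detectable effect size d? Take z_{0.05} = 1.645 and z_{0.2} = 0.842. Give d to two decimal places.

d_min ≈ 0.56

For two independent groups of n = 39 each: d_min = (z_{α/2} + z_β)·√(2/n).
z-sum = 1.645 + 0.842 = 2.487.
d_min = 2.487 × √(2/39) = 2.487 × 0.2265 = 0.563.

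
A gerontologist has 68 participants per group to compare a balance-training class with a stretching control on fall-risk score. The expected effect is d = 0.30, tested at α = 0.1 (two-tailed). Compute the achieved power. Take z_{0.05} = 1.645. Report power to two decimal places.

For two equal groups, power = Φ(d·√(n/2) − z_{α/2}).
d·√(n/2) = 0.30 × √(68/2) = 0.30 × 5.831 = 1.749.
z_β = 1.749 − 1.645 = 0.104.
Power = Φ(0.104) = 0.542.

power ≈ 0.54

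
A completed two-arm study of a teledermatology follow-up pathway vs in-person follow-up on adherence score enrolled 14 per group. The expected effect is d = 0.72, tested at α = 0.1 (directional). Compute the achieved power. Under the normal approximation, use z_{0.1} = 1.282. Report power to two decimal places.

For two equal groups, power = Φ(d·√(n/2) − z_{α}).
d·√(n/2) = 0.72 × √(14/2) = 0.72 × 2.646 = 1.905.
z_β = 1.905 − 1.282 = 0.623.
Power = Φ(0.623) = 0.733.

power ≈ 0.73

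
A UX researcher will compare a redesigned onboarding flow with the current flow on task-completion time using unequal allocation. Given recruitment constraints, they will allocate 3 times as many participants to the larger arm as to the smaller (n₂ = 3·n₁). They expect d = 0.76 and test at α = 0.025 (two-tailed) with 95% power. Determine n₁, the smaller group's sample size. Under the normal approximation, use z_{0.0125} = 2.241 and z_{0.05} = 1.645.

With allocation ratio k = n₂/n₁ = 3, Var(x̄₁−x̄₂) = σ²(1/n₁ + 1/(k·n₁)) = σ²·(k+1)/(k·n₁).
So n₁ = (1 + 1/k)·((z_{α/2} + z_β)/d)² = 1.333 × (3.886/0.76)².
n₁ = 1.333 × 26.14 = 34.9.
Round up: n₁ = 35, giving n₂ = 3 × 35 = 105.

n₁ = 35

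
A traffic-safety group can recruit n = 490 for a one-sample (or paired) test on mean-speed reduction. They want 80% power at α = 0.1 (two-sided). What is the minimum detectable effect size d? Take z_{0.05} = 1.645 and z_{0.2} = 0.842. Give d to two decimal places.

For a single sample (or paired design) of n = 490: d_min = (z_{α/2} + z_β)/√n.
z-sum = 1.645 + 0.842 = 2.487.
d_min = 2.487 / √490 = 2.487 / 22.136 = 0.112.

d_min ≈ 0.11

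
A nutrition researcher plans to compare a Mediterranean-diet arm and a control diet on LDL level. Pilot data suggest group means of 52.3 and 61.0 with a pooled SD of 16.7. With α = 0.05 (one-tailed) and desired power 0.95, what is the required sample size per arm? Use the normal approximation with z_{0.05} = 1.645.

n = 80 per group

Cohen's d = |M₁ − M₂| / SD_pooled = |52.3 − 61.0| / 16.7 = 8.7 / 16.7 = 0.521.
For two independent groups with equal n: n = 2·((z_{α} + z_β) / d)².
z_{α} + z_β = 1.645 + 1.645 = 3.290.
n = 2 × (3.290 / 0.521)² = 2 × 6.315² = 2 × 39.88 = 79.8.
Round up to the next whole participant.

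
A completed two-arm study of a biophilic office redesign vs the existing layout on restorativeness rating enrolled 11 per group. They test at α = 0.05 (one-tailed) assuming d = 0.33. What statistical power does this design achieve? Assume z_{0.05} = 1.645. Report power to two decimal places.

For two equal groups, power = Φ(d·√(n/2) − z_{α}).
d·√(n/2) = 0.33 × √(11/2) = 0.33 × 2.345 = 0.774.
z_β = 0.774 − 1.645 = -0.871.
Power = Φ(-0.871) = 0.192.

power ≈ 0.19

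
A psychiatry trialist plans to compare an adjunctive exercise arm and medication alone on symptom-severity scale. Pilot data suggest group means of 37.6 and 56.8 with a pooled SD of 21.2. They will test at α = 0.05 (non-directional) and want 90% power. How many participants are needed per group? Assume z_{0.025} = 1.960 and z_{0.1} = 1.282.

n = 26 per group

Cohen's d = |M₁ − M₂| / SD_pooled = |37.6 − 56.8| / 21.2 = 19.2 / 21.2 = 0.906.
For two independent groups with equal n: n = 2·((z_{α/2} + z_β) / d)².
z_{α/2} + z_β = 1.960 + 1.282 = 3.242.
n = 2 × (3.242 / 0.906)² = 2 × 3.578² = 2 × 12.80 = 25.6.
Round up to the next whole participant.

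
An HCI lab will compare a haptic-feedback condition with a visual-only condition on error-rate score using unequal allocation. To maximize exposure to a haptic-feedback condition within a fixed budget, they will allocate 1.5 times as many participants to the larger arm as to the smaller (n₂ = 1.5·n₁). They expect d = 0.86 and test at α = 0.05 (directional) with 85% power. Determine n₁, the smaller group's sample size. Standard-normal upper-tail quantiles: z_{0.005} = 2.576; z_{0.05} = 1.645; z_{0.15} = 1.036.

n₁ = 17

With allocation ratio k = n₂/n₁ = 1.5, Var(x̄₁−x̄₂) = σ²(1/n₁ + 1/(k·n₁)) = σ²·(k+1)/(k·n₁).
So n₁ = (1 + 1/k)·((z_{α} + z_β)/d)² = 1.667 × (2.681/0.86)².
n₁ = 1.667 × 9.72 = 16.2.
Round up: n₁ = 17, giving n₂ = ⌈1.5 × 17⌉ = ⌈25.5⌉ = 26.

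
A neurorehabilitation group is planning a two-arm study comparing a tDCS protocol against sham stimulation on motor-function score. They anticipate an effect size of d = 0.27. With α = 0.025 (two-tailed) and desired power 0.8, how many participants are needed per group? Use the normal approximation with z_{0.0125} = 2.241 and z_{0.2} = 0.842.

For two independent groups with equal n: n = 2·((z_{α/2} + z_β) / d)².
z_{α/2} + z_β = 2.241 + 0.842 = 3.083.
n = 2 × (3.083 / 0.27)² = 2 × 11.419² = 2 × 130.38 = 260.8.
Round up to the next whole participant.

n = 261 per group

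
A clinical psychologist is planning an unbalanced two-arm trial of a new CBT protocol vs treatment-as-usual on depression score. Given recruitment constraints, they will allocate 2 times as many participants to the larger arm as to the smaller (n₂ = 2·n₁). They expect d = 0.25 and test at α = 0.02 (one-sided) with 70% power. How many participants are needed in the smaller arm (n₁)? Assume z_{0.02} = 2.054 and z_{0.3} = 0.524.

With allocation ratio k = n₂/n₁ = 2, Var(x̄₁−x̄₂) = σ²(1/n₁ + 1/(k·n₁)) = σ²·(k+1)/(k·n₁).
So n₁ = (1 + 1/k)·((z_{α} + z_β)/d)² = 1.500 × (2.578/0.25)².
n₁ = 1.500 × 106.34 = 159.5.
Round up: n₁ = 160, giving n₂ = 2 × 160 = 320.

n₁ = 160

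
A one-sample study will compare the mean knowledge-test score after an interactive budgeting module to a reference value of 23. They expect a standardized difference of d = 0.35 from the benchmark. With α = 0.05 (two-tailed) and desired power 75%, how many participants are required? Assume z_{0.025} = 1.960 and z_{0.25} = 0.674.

n = 57

For a one-sample test: n = ((z_{α/2} + z_β) / d)².
z_{α/2} + z_β = 1.960 + 0.674 = 2.634.
n = (2.634 / 0.35)² = 7.526² = 56.64.
Round up.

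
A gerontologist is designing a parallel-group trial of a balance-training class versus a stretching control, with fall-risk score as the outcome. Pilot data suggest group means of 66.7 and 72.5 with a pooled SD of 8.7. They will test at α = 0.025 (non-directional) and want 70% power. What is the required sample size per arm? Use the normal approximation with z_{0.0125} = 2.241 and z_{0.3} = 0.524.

Cohen's d = |M₁ − M₂| / SD_pooled = |66.7 − 72.5| / 8.7 = 5.8 / 8.7 = 0.667.
For two independent groups with equal n: n = 2·((z_{α/2} + z_β) / d)².
z_{α/2} + z_β = 2.241 + 0.524 = 2.765.
n = 2 × (2.765 / 0.667)² = 2 × 4.145² = 2 × 17.18 = 34.4.
Round up to the next whole participant.

n = 35 per group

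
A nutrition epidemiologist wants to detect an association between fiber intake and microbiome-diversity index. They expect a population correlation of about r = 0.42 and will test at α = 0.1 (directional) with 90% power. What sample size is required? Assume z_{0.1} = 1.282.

n = 36

Fisher's z: C = ½·ln((1+r)/(1−r)) = ½·ln(2.4483) = 0.4477.
n = ((z_{α} + z_β)/C)² + 3.
(1.282 + 1.282) / 0.4477 = 2.564 / 0.4477 = 5.727.
n = 5.727² + 3 = 32.80 + 3 = 35.8.
Round up.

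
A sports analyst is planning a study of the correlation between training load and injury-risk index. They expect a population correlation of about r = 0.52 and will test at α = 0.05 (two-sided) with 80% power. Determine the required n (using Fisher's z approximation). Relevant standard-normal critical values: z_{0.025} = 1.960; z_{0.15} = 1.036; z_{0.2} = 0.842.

n = 27

Fisher's z: C = ½·ln((1+r)/(1−r)) = ½·ln(3.1667) = 0.5763.
n = ((z_{α/2} + z_β)/C)² + 3.
(1.960 + 0.842) / 0.5763 = 2.802 / 0.5763 = 4.862.
n = 4.862² + 3 = 23.64 + 3 = 26.6.
Round up.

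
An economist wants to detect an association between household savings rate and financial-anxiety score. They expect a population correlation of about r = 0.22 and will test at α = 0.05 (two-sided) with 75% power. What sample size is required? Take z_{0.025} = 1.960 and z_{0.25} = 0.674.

n = 142

Fisher's z: C = ½·ln((1+r)/(1−r)) = ½·ln(1.5641) = 0.2237.
n = ((z_{α/2} + z_β)/C)² + 3.
(1.960 + 0.674) / 0.2237 = 2.634 / 0.2237 = 11.775.
n = 11.775² + 3 = 138.64 + 3 = 141.6.
Round up.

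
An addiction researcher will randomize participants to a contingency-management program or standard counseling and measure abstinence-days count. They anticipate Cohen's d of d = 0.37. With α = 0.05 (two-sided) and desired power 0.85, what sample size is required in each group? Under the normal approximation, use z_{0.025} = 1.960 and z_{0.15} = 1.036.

n = 132 per group

For two independent groups with equal n: n = 2·((z_{α/2} + z_β) / d)².
z_{α/2} + z_β = 1.960 + 1.036 = 2.996.
n = 2 × (2.996 / 0.37)² = 2 × 8.097² = 2 × 65.57 = 131.1.
Round up to the next whole participant.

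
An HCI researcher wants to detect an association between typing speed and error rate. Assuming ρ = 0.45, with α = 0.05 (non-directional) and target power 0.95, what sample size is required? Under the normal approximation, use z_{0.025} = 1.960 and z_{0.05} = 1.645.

Fisher's z: C = ½·ln((1+r)/(1−r)) = ½·ln(2.6364) = 0.4847.
n = ((z_{α/2} + z_β)/C)² + 3.
(1.960 + 1.645) / 0.4847 = 3.605 / 0.4847 = 7.438.
n = 7.438² + 3 = 55.32 + 3 = 58.3.
Round up.

n = 59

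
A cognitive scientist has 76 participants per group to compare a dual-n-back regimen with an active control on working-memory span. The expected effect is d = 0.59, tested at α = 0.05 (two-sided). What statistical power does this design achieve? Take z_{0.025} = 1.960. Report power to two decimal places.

power ≈ 0.95

For two equal groups, power = Φ(d·√(n/2) − z_{α/2}).
d·√(n/2) = 0.59 × √(76/2) = 0.59 × 6.164 = 3.637.
z_β = 3.637 − 1.960 = 1.677.
Power = Φ(1.677) = 0.953.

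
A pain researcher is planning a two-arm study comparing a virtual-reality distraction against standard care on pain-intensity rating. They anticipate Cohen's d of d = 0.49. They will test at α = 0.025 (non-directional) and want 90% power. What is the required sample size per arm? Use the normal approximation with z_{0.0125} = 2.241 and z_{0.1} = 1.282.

For two independent groups with equal n: n = 2·((z_{α/2} + z_β) / d)².
z_{α/2} + z_β = 2.241 + 1.282 = 3.523.
n = 2 × (3.523 / 0.49)² = 2 × 7.190² = 2 × 51.69 = 103.4.
Round up to the next whole participant.

n = 104 per group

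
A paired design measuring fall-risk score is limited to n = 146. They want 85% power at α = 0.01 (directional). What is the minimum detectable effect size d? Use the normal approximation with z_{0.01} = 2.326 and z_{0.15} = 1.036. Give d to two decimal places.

For a single sample (or paired design) of n = 146: d_min = (z_{α} + z_β)/√n.
z-sum = 2.326 + 1.036 = 3.362.
d_min = 3.362 / √146 = 3.362 / 12.083 = 0.278.

d_min ≈ 0.28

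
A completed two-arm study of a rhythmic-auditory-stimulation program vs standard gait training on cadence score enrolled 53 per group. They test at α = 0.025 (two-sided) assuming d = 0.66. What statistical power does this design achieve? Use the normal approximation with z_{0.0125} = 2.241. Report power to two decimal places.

For two equal groups, power = Φ(d·√(n/2) − z_{α/2}).
d·√(n/2) = 0.66 × √(53/2) = 0.66 × 5.148 = 3.398.
z_β = 3.398 − 2.241 = 1.157.
Power = Φ(1.157) = 0.876.

power ≈ 0.88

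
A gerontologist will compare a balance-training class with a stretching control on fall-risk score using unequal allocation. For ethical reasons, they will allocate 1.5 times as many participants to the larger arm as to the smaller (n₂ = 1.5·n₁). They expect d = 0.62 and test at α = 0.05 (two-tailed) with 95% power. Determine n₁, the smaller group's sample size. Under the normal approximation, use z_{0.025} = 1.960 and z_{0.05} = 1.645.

With allocation ratio k = n₂/n₁ = 1.5, Var(x̄₁−x̄₂) = σ²(1/n₁ + 1/(k·n₁)) = σ²·(k+1)/(k·n₁).
So n₁ = (1 + 1/k)·((z_{α/2} + z_β)/d)² = 1.667 × (3.605/0.62)².
n₁ = 1.667 × 33.81 = 56.3.
Round up: n₁ = 57, giving n₂ = ⌈1.5 × 57⌉ = ⌈85.5⌉ = 86.

n₁ = 57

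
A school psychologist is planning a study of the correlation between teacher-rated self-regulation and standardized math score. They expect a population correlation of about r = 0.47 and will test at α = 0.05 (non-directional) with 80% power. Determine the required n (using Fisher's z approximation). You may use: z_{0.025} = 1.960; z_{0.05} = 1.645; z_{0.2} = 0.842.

Fisher's z: C = ½·ln((1+r)/(1−r)) = ½·ln(2.7736) = 0.5101.
n = ((z_{α/2} + z_β)/C)² + 3.
(1.960 + 0.842) / 0.5101 = 2.802 / 0.5101 = 5.493.
n = 5.493² + 3 = 30.17 + 3 = 33.2.
Round up.

n = 34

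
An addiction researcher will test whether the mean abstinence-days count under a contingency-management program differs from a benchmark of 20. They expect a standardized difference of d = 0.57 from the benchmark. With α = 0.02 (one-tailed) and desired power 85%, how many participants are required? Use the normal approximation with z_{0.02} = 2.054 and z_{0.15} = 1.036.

n = 30

For a one-sample test: n = ((z_{α} + z_β) / d)².
z_{α} + z_β = 2.054 + 1.036 = 3.090.
n = (3.090 / 0.57)² = 5.421² = 29.39.
Round up.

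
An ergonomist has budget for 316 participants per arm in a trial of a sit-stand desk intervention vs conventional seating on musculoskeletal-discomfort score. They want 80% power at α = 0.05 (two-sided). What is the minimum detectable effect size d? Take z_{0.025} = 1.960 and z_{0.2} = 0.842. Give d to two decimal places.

d_min ≈ 0.22

For two independent groups of n = 316 each: d_min = (z_{α/2} + z_β)·√(2/n).
z-sum = 1.960 + 0.842 = 2.802.
d_min = 2.802 × √(2/316) = 2.802 × 0.0796 = 0.223.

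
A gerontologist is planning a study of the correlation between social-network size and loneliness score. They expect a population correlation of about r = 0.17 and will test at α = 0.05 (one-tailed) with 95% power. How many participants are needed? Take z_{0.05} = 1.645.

Fisher's z: C = ½·ln((1+r)/(1−r)) = ½·ln(1.4096) = 0.1717.
n = ((z_{α} + z_β)/C)² + 3.
(1.645 + 1.645) / 0.1717 = 3.290 / 0.1717 = 19.161.
n = 19.161² + 3 = 367.16 + 3 = 370.2.
Round up.

n = 371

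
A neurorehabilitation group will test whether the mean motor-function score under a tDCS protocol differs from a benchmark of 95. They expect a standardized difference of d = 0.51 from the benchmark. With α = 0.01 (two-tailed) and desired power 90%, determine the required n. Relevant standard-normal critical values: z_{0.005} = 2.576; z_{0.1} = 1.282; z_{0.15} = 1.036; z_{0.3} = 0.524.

n = 58

For a one-sample test: n = ((z_{α/2} + z_β) / d)².
z_{α/2} + z_β = 2.576 + 1.282 = 3.858.
n = (3.858 / 0.51)² = 7.565² = 57.22.
Round up.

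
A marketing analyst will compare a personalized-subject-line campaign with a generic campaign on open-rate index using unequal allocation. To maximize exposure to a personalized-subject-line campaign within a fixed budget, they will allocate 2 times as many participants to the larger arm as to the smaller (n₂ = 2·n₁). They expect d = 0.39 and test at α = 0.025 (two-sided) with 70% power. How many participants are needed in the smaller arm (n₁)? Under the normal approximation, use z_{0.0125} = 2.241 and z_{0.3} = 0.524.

With allocation ratio k = n₂/n₁ = 2, Var(x̄₁−x̄₂) = σ²(1/n₁ + 1/(k·n₁)) = σ²·(k+1)/(k·n₁).
So n₁ = (1 + 1/k)·((z_{α/2} + z_β)/d)² = 1.500 × (2.765/0.39)².
n₁ = 1.500 × 50.26 = 75.4.
Round up: n₁ = 76, giving n₂ = 2 × 76 = 152.

n₁ = 76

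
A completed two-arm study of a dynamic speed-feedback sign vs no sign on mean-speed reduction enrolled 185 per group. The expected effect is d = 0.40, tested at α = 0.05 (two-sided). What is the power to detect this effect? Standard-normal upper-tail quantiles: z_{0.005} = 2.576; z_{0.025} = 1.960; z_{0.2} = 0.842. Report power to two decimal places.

For two equal groups, power = Φ(d·√(n/2) − z_{α/2}).
d·√(n/2) = 0.40 × √(185/2) = 0.40 × 9.618 = 3.847.
z_β = 3.847 − 1.960 = 1.887.
Power = Φ(1.887) = 0.970.

power ≈ 0.97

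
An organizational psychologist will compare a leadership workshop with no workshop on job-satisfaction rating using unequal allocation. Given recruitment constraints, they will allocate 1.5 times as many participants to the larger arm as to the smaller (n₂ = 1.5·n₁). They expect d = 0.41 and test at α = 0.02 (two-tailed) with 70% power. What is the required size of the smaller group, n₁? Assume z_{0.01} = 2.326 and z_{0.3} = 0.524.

With allocation ratio k = n₂/n₁ = 1.5, Var(x̄₁−x̄₂) = σ²(1/n₁ + 1/(k·n₁)) = σ²·(k+1)/(k·n₁).
So n₁ = (1 + 1/k)·((z_{α/2} + z_β)/d)² = 1.667 × (2.850/0.41)².
n₁ = 1.667 × 48.32 = 80.5.
Round up: n₁ = 81, giving n₂ = ⌈1.5 × 81⌉ = ⌈121.5⌉ = 122.

n₁ = 81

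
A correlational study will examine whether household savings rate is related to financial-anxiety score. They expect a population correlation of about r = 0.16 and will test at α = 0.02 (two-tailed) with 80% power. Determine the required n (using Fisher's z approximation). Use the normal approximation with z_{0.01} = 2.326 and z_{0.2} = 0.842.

n = 389

Fisher's z: C = ½·ln((1+r)/(1−r)) = ½·ln(1.3810) = 0.1614.
n = ((z_{α/2} + z_β)/C)² + 3.
(2.326 + 0.842) / 0.1614 = 3.168 / 0.1614 = 19.628.
n = 19.628² + 3 = 385.27 + 3 = 388.3.
Round up.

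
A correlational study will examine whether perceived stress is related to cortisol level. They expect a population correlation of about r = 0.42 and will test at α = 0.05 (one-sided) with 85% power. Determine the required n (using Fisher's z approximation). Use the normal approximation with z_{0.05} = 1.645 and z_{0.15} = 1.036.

n = 39

Fisher's z: C = ½·ln((1+r)/(1−r)) = ½·ln(2.4483) = 0.4477.
n = ((z_{α} + z_β)/C)² + 3.
(1.645 + 1.036) / 0.4477 = 2.681 / 0.4477 = 5.988.
n = 5.988² + 3 = 35.86 + 3 = 38.9.
Round up.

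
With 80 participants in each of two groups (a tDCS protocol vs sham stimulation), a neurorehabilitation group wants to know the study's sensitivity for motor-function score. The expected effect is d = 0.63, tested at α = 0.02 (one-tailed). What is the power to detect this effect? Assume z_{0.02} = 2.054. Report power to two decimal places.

For two equal groups, power = Φ(d·√(n/2) − z_{α}).
d·√(n/2) = 0.63 × √(80/2) = 0.63 × 6.325 = 3.984.
z_β = 3.984 − 2.054 = 1.930.
Power = Φ(1.930) = 0.973.

power ≈ 0.97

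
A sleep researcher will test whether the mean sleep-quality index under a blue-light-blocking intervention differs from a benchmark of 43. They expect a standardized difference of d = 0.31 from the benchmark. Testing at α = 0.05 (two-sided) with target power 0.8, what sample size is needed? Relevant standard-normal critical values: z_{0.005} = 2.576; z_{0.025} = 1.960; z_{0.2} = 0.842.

For a one-sample test: n = ((z_{α/2} + z_β) / d)².
z_{α/2} + z_β = 1.960 + 0.842 = 2.802.
n = (2.802 / 0.31)² = 9.039² = 81.70.
Round up.

n = 82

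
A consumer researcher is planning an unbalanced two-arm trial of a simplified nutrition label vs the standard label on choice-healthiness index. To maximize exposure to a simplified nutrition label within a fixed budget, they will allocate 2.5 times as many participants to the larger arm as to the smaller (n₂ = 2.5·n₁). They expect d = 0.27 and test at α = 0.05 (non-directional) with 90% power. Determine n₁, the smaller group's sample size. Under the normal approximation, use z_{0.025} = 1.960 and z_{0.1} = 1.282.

n₁ = 202

With allocation ratio k = n₂/n₁ = 2.5, Var(x̄₁−x̄₂) = σ²(1/n₁ + 1/(k·n₁)) = σ²·(k+1)/(k·n₁).
So n₁ = (1 + 1/k)·((z_{α/2} + z_β)/d)² = 1.400 × (3.242/0.27)².
n₁ = 1.400 × 144.18 = 201.8.
Round up: n₁ = 202, giving n₂ = 2.5 × 202 = 505.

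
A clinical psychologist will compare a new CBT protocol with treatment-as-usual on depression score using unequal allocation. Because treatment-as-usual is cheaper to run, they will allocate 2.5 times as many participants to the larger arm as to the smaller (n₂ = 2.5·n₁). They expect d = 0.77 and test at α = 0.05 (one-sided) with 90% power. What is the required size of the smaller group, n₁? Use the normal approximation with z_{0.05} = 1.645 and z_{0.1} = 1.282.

n₁ = 21

With allocation ratio k = n₂/n₁ = 2.5, Var(x̄₁−x̄₂) = σ²(1/n₁ + 1/(k·n₁)) = σ²·(k+1)/(k·n₁).
So n₁ = (1 + 1/k)·((z_{α} + z_β)/d)² = 1.400 × (2.927/0.77)².
n₁ = 1.400 × 14.45 = 20.2.
Round up: n₁ = 21, giving n₂ = ⌈2.5 × 21⌉ = ⌈52.5⌉ = 53.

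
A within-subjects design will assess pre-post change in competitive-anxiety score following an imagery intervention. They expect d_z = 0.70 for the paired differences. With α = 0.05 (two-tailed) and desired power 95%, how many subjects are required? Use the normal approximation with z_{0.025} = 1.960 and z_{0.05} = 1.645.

For a paired (one-sample on differences) test: n = ((z_{α/2} + z_β) / d)².
z_{α/2} + z_β = 1.960 + 1.645 = 3.605.
n = (3.605 / 0.70)² = 5.150² = 26.52.
Round up.

n = 27 pairs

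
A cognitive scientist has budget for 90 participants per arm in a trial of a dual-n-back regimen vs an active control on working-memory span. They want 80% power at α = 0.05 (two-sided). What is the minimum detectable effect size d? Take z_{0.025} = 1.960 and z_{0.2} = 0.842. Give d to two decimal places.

For two independent groups of n = 90 each: d_min = (z_{α/2} + z_β)·√(2/n).
z-sum = 1.960 + 0.842 = 2.802.
d_min = 2.802 × √(2/90) = 2.802 × 0.1491 = 0.418.

d_min ≈ 0.42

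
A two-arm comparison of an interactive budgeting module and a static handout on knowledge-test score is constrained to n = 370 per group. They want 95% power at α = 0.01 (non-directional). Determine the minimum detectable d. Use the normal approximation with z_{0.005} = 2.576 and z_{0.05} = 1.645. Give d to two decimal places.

d_min ≈ 0.31

For two independent groups of n = 370 each: d_min = (z_{α/2} + z_β)·√(2/n).
z-sum = 2.576 + 1.645 = 4.221.
d_min = 4.221 × √(2/370) = 4.221 × 0.0735 = 0.310.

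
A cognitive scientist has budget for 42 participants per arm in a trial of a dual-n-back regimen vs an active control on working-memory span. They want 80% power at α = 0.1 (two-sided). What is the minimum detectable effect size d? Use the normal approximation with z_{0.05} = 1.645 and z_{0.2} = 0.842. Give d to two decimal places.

For two independent groups of n = 42 each: d_min = (z_{α/2} + z_β)·√(2/n).
z-sum = 1.645 + 0.842 = 2.487.
d_min = 2.487 × √(2/42) = 2.487 × 0.2182 = 0.543.

d_min ≈ 0.54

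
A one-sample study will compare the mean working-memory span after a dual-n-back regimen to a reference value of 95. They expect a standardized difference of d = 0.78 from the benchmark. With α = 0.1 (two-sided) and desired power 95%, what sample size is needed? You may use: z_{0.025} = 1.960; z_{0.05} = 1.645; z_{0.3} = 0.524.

For a one-sample test: n = ((z_{α/2} + z_β) / d)².
z_{α/2} + z_β = 1.645 + 1.645 = 3.290.
n = (3.290 / 0.78)² = 4.218² = 17.79.
Round up.

n = 18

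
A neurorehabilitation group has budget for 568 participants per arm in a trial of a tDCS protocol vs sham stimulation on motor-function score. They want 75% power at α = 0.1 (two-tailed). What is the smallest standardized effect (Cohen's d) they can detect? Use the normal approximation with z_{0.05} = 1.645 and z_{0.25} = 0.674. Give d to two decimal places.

For two independent groups of n = 568 each: d_min = (z_{α/2} + z_β)·√(2/n).
z-sum = 1.645 + 0.674 = 2.319.
d_min = 2.319 × √(2/568) = 2.319 × 0.0593 = 0.138.

d_min ≈ 0.14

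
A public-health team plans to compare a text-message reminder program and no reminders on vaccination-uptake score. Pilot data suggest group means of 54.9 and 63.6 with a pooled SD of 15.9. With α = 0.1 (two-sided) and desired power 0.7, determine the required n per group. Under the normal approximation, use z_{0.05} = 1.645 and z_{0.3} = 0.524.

Cohen's d = |M₁ − M₂| / SD_pooled = |54.9 − 63.6| / 15.9 = 8.7 / 15.9 = 0.547.
For two independent groups with equal n: n = 2·((z_{α/2} + z_β) / d)².
z_{α/2} + z_β = 1.645 + 0.524 = 2.169.
n = 2 × (2.169 / 0.547)² = 2 × 3.965² = 2 × 15.72 = 31.4.
Round up to the next whole participant.

n = 32 per group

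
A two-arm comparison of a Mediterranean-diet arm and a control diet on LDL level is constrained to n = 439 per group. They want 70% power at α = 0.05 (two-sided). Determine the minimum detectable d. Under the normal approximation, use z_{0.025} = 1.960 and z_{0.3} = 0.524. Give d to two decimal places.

For two independent groups of n = 439 each: d_min = (z_{α/2} + z_β)·√(2/n).
z-sum = 1.960 + 0.524 = 2.484.
d_min = 2.484 × √(2/439) = 2.484 × 0.0675 = 0.168.

d_min ≈ 0.17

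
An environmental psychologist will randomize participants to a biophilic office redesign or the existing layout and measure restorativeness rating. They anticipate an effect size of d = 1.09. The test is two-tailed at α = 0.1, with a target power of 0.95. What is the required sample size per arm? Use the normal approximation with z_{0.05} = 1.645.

n = 19 per group

For two independent groups with equal n: n = 2·((z_{α/2} + z_β) / d)².
z_{α/2} + z_β = 1.645 + 1.645 = 3.290.
n = 2 × (3.290 / 1.09)² = 2 × 3.018² = 2 × 9.11 = 18.2.
Round up to the next whole participant.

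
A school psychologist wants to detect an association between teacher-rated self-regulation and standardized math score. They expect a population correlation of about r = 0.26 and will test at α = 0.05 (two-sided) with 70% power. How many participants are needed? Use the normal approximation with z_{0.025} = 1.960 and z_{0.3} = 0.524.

Fisher's z: C = ½·ln((1+r)/(1−r)) = ½·ln(1.7027) = 0.2661.
n = ((z_{α/2} + z_β)/C)² + 3.
(1.960 + 0.524) / 0.2661 = 2.484 / 0.2661 = 9.335.
n = 9.335² + 3 = 87.14 + 3 = 90.1.
Round up.

n = 91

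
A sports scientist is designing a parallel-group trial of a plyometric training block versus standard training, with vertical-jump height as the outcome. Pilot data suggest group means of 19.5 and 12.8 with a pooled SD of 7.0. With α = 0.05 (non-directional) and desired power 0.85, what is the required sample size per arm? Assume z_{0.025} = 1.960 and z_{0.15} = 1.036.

n = 20 per group

Cohen's d = |M₁ − M₂| / SD_pooled = |19.5 − 12.8| / 7.0 = 6.7 / 7.0 = 0.957.
For two independent groups with equal n: n = 2·((z_{α/2} + z_β) / d)².
z_{α/2} + z_β = 1.960 + 1.036 = 2.996.
n = 2 × (2.996 / 0.957)² = 2 × 3.131² = 2 × 9.80 = 19.6.
Round up to the next whole participant.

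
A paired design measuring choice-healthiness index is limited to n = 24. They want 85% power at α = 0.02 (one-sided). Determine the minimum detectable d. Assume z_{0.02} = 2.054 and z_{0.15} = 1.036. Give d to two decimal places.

d_min ≈ 0.63

For a single sample (or paired design) of n = 24: d_min = (z_{α} + z_β)/√n.
z-sum = 2.054 + 1.036 = 3.090.
d_min = 3.090 / √24 = 3.090 / 4.899 = 0.631.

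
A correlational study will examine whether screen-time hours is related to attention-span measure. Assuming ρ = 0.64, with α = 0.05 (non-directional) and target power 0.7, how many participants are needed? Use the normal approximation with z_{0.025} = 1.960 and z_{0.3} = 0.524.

Fisher's z: C = ½·ln((1+r)/(1−r)) = ½·ln(4.5556) = 0.7582.
n = ((z_{α/2} + z_β)/C)² + 3.
(1.960 + 0.524) / 0.7582 = 2.484 / 0.7582 = 3.276.
n = 3.276² + 3 = 10.73 + 3 = 13.7.
Round up.

n = 14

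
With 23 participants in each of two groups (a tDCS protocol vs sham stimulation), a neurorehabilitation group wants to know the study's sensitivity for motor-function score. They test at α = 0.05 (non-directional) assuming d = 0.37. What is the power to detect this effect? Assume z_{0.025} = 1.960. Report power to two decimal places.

For two equal groups, power = Φ(d·√(n/2) − z_{α/2}).
d·√(n/2) = 0.37 × √(23/2) = 0.37 × 3.391 = 1.255.
z_β = 1.255 − 1.960 = -0.705.
Power = Φ(-0.705) = 0.240.

power ≈ 0.24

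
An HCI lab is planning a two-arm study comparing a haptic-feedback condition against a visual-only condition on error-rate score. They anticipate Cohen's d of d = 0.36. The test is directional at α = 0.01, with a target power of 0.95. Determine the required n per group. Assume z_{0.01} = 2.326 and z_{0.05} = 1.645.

n = 244 per group

For two independent groups with equal n: n = 2·((z_{α} + z_β) / d)².
z_{α} + z_β = 2.326 + 1.645 = 3.971.
n = 2 × (3.971 / 0.36)² = 2 × 11.031² = 2 × 121.67 = 243.3.
Round up to the next whole participant.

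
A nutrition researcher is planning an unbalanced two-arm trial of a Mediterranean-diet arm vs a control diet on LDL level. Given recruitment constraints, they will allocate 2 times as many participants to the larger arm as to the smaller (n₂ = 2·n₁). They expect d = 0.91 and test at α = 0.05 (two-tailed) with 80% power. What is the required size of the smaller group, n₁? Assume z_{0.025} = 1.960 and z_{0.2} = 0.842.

n₁ = 15

With allocation ratio k = n₂/n₁ = 2, Var(x̄₁−x̄₂) = σ²(1/n₁ + 1/(k·n₁)) = σ²·(k+1)/(k·n₁).
So n₁ = (1 + 1/k)·((z_{α/2} + z_β)/d)² = 1.500 × (2.802/0.91)².
n₁ = 1.500 × 9.48 = 14.2.
Round up: n₁ = 15, giving n₂ = 2 × 15 = 30.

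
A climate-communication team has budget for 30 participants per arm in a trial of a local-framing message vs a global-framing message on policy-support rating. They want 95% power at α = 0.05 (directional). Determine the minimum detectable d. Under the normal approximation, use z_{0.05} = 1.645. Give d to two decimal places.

d_min ≈ 0.85

For two independent groups of n = 30 each: d_min = (z_{α} + z_β)·√(2/n).
z-sum = 1.645 + 1.645 = 3.290.
d_min = 3.290 × √(2/30) = 3.290 × 0.2582 = 0.849.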